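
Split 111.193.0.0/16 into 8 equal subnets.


New prefix = 16 + 3 = 19
Each subnet has 8192 addresses
  111.193.0.0/19
  111.193.32.0/19
  111.193.64.0/19
  111.193.96.0/19
  111.193.128.0/19
  111.193.160.0/19
  111.193.192.0/19
  111.193.224.0/19
Subnets: 111.193.0.0/19, 111.193.32.0/19, 111.193.64.0/19, 111.193.96.0/19, 111.193.128.0/19, 111.193.160.0/19, 111.193.192.0/19, 111.193.224.0/19


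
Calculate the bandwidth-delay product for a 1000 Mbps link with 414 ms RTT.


BDP = bandwidth * RTT
= 1000 Mbps * 414 ms
= 1000 * 1e6 * 414 / 1000 bits
= 414000000 bits
= 51750000 bytes
= 50537.1094 KB
BDP = 414000000 bits (51750000 bytes)


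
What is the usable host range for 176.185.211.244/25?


Network: 176.185.211.128
Broadcast: 176.185.211.255
First usable = network + 1
Last usable = broadcast - 1
Range: 176.185.211.129 to 176.185.211.254


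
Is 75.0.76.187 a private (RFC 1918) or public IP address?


RFC 1918 private ranges:
  10.0.0.0/8 (10.0.0.0 - 10.255.255.255)
  172.16.0.0/12 (172.16.0.0 - 172.31.255.255)
  192.168.0.0/16 (192.168.0.0 - 192.168.255.255)
Public (not in any RFC 1918 range)


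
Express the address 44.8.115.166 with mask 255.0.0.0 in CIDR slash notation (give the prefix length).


Binary: 11111111.00000000.00000000.00000000
Count leading 1s
Prefix: /8


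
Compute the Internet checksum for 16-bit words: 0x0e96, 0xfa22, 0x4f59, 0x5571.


Sum all words (with carry folding):
+ 0x0e96 = 0x0e96
+ 0xfa22 = 0x08b9
+ 0x4f59 = 0x5812
+ 0x5571 = 0xad83
One's complement: ~0xad83
Checksum = 0x527c


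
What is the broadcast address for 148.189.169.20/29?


Network: 148.189.169.16/29
Host bits = 3
Set all host bits to 1:
Broadcast: 148.189.169.23


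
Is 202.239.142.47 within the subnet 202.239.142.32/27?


Subnet network: 202.239.142.32
Test IP AND mask: 202.239.142.32
Yes, 202.239.142.47 is in 202.239.142.32/27


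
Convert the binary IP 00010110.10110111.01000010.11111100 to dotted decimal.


00010110 = 22
10110111 = 183
01000010 = 66
11111100 = 252
IP: 22.183.66.252


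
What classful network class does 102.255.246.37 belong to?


First octet: 102
Binary: 01100110
0xxxxxxx -> Class A (1-126)
Class A, default mask 255.0.0.0 (/8)


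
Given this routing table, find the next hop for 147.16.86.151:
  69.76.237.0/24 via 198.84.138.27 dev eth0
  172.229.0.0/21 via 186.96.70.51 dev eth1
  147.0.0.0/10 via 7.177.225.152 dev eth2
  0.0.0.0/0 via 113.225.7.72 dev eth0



Longest prefix match for 147.16.86.151:
  /24 69.76.237.0: no
  /21 172.229.0.0: no
  /10 147.0.0.0: MATCH
  /0 0.0.0.0: MATCH
Selected: next-hop 7.177.225.152 via eth2 (matched /10)


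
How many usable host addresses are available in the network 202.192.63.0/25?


Host bits = 32 - 25 = 7
Total addresses = 2^7 = 128
Usable = total - 2 (network and broadcast)
Usable hosts: 126


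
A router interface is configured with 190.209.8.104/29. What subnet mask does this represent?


/29 means 29 network bits, 3 host bits
Binary: 11111111111111111111111111111000
Mask: 255.255.255.248


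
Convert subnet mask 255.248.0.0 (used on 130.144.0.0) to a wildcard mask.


Subnet mask: 255.248.0.0
Wildcard = 255.255.255.255 - subnet mask
255 - 255 = 0
255 - 248 = 7
255 - 0 = 255
255 - 0 = 255
Wildcard: 0.7.255.255


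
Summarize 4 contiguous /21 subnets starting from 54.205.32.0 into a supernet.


Original prefix: /21
Number of subnets: 4 = 2^2
New prefix = 21 - 2 = 19
Supernet: 54.205.32.0/19


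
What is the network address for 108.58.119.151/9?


IP:   01101100.00111010.01110111.10010111
Mask: 11111111.10000000.00000000.00000000
AND operation:
Net:  01101100.00000000.00000000.00000000
Network: 108.0.0.0/9


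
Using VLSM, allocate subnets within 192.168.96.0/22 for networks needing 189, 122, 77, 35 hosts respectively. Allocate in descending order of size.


189 hosts -> /24 (254 usable): 192.168.96.0/24
122 hosts -> /25 (126 usable): 192.168.97.0/25
77 hosts -> /25 (126 usable): 192.168.97.128/25
35 hosts -> /26 (62 usable): 192.168.98.0/26
Allocation: 192.168.96.0/24 (189 hosts, 254 usable); 192.168.97.0/25 (122 hosts, 126 usable); 192.168.97.128/25 (77 hosts, 126 usable); 192.168.98.0/26 (35 hosts, 62 usable)


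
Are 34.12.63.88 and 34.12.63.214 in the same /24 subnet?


Mask: 255.255.255.0
34.12.63.88 AND mask = 34.12.63.0
34.12.63.214 AND mask = 34.12.63.0
Yes, same subnet (34.12.63.0)


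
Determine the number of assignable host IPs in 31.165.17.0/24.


Host bits = 32 - 24 = 8
Total addresses = 2^8 = 256
Usable = total - 2 (network and broadcast)
Usable hosts: 254


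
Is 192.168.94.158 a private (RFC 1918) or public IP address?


RFC 1918 private ranges:
  10.0.0.0/8 (10.0.0.0 - 10.255.255.255)
  172.16.0.0/12 (172.16.0.0 - 172.31.255.255)
  192.168.0.0/16 (192.168.0.0 - 192.168.255.255)
Private (in 192.168.0.0/16)


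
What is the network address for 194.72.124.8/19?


IP:   11000010.01001000.01111100.00001000
Mask: 11111111.11111111.11100000.00000000
AND operation:
Net:  11000010.01001000.01100000.00000000
Network: 194.72.96.0/19


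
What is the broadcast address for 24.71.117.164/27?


Network: 24.71.117.160/27
Host bits = 5
Set all host bits to 1:
Broadcast: 24.71.117.191


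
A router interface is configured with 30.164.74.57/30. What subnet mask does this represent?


/30 means 30 network bits, 2 host bits
Binary: 11111111111111111111111111111100
Mask: 255.255.255.252


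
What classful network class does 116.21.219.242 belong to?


First octet: 116
Binary: 01110100
0xxxxxxx -> Class A (1-126)
Class A, default mask 255.0.0.0 (/8)


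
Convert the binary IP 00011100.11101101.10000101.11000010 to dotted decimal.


00011100 = 28
11101101 = 237
10000101 = 133
11000010 = 194
IP: 28.237.133.194


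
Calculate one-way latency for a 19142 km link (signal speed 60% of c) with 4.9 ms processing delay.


Speed = 0.6 * 3e5 km/s = 180000 km/s
Propagation delay = 19142 / 180000 = 0.1063 s = 106.3444 ms
Processing delay = 4.9 ms
Total one-way latency = 111.2444 ms


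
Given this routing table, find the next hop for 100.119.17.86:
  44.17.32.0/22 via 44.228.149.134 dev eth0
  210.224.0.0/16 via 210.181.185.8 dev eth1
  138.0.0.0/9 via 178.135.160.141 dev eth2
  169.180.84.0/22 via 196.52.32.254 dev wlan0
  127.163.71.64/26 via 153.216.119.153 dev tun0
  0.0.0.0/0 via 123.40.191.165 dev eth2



Longest prefix match for 100.119.17.86:
  /22 44.17.32.0: no
  /16 210.224.0.0: no
  /9 138.0.0.0: no
  /22 169.180.84.0: no
  /26 127.163.71.64: no
  /0 0.0.0.0: MATCH
Selected: next-hop 123.40.191.165 via eth2 (matched /0)


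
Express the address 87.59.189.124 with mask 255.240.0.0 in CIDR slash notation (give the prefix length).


Binary: 11111111.11110000.00000000.00000000
Count leading 1s
Prefix: /12


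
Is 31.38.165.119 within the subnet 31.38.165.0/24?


Subnet network: 31.38.165.0
Test IP AND mask: 31.38.165.0
Yes, 31.38.165.119 is in 31.38.165.0/24


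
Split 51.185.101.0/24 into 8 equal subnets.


New prefix = 24 + 3 = 27
Each subnet has 32 addresses
  51.185.101.0/27
  51.185.101.32/27
  51.185.101.64/27
  51.185.101.96/27
  51.185.101.128/27
  51.185.101.160/27
  51.185.101.192/27
  51.185.101.224/27
Subnets: 51.185.101.0/27, 51.185.101.32/27, 51.185.101.64/27, 51.185.101.96/27, 51.185.101.128/27, 51.185.101.160/27, 51.185.101.192/27, 51.185.101.224/27


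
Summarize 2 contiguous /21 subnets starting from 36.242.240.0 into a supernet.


Original prefix: /21
Number of subnets: 2 = 2^1
New prefix = 21 - 1 = 20
Supernet: 36.242.240.0/20


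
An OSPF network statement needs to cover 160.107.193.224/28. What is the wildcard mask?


Subnet mask: 255.255.255.240
Wildcard = 255.255.255.255 - subnet mask
255 - 255 = 0
255 - 255 = 0
255 - 255 = 0
255 - 240 = 15
Wildcard: 0.0.0.15


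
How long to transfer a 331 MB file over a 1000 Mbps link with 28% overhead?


Effective throughput = 1000 * (1 - 28/100) = 720 Mbps
File size in Mb = 331 * 8 = 2648 Mb
Time = 2648 / 720
Time = 3.6778 seconds


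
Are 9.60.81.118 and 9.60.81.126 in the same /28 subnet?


Mask: 255.255.255.240
9.60.81.118 AND mask = 9.60.81.112
9.60.81.126 AND mask = 9.60.81.112
Yes, same subnet (9.60.81.112)


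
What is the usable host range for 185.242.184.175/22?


Network: 185.242.184.0
Broadcast: 185.242.187.255
First usable = network + 1
Last usable = broadcast - 1
Range: 185.242.184.1 to 185.242.187.254


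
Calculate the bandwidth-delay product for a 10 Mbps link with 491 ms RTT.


BDP = bandwidth * RTT
= 10 Mbps * 491 ms
= 10 * 1e6 * 491 / 1000 bits
= 4910000 bits
= 613750 bytes
= 599.3652 KB
BDP = 4910000 bits (613750 bytes)


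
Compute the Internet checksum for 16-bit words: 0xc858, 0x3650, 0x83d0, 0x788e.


Sum all words (with carry folding):
+ 0xc858 = 0xc858
+ 0x3650 = 0xfea8
+ 0x83d0 = 0x8279
+ 0x788e = 0xfb07
One's complement: ~0xfb07
Checksum = 0x04f8


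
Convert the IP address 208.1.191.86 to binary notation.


208 = 11010000
1 = 00000001
191 = 10111111
86 = 01010110
Binary: 11010000.00000001.10111111.01010110


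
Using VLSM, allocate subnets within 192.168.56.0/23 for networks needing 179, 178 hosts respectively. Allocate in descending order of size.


179 hosts -> /24 (254 usable): 192.168.56.0/24
178 hosts -> /24 (254 usable): 192.168.57.0/24
Allocation: 192.168.56.0/24 (179 hosts, 254 usable); 192.168.57.0/24 (178 hosts, 254 usable)


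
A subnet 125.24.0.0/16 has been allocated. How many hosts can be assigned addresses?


Host bits = 32 - 16 = 16
Total addresses = 2^16 = 65536
Usable = total - 2 (network and broadcast)
Usable hosts: 65534


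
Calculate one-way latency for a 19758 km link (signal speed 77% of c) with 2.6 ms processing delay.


Speed = 0.77 * 3e5 km/s = 231000 km/s
Propagation delay = 19758 / 231000 = 0.0855 s = 85.5325 ms
Processing delay = 2.6 ms
Total one-way latency = 88.1325 ms


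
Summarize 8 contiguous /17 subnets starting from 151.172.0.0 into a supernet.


Original prefix: /17
Number of subnets: 8 = 2^3
New prefix = 17 - 3 = 14
Supernet: 151.172.0.0/14


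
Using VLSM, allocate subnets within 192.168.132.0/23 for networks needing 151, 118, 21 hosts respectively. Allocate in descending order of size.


151 hosts -> /24 (254 usable): 192.168.132.0/24
118 hosts -> /25 (126 usable): 192.168.133.0/25
21 hosts -> /27 (30 usable): 192.168.133.128/27
Allocation: 192.168.132.0/24 (151 hosts, 254 usable); 192.168.133.0/25 (118 hosts, 126 usable); 192.168.133.128/27 (21 hosts, 30 usable)


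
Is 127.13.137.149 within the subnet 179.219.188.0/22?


Subnet network: 179.219.188.0
Test IP AND mask: 127.13.136.0
No, 127.13.137.149 is not in 179.219.188.0/22


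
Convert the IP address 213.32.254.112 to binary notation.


213 = 11010101
32 = 00100000
254 = 11111110
112 = 01110000
Binary: 11010101.00100000.11111110.01110000


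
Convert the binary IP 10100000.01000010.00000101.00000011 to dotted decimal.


10100000 = 160
01000010 = 66
00000101 = 5
00000011 = 3
IP: 160.66.5.3


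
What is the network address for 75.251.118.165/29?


IP:   01001011.11111011.01110110.10100101
Mask: 11111111.11111111.11111111.11111000
AND operation:
Net:  01001011.11111011.01110110.10100000
Network: 75.251.118.160/29


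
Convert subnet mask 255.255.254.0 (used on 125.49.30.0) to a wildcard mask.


Subnet mask: 255.255.254.0
Wildcard = 255.255.255.255 - subnet mask
255 - 255 = 0
255 - 255 = 0
255 - 254 = 1
255 - 0 = 255
Wildcard: 0.0.1.255


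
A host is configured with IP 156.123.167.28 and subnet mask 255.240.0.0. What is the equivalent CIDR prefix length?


Binary: 11111111.11110000.00000000.00000000
Count leading 1s
Prefix: /12


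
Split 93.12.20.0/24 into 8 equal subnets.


New prefix = 24 + 3 = 27
Each subnet has 32 addresses
  93.12.20.0/27
  93.12.20.32/27
  93.12.20.64/27
  93.12.20.96/27
  93.12.20.128/27
  93.12.20.160/27
  93.12.20.192/27
  93.12.20.224/27
Subnets: 93.12.20.0/27, 93.12.20.32/27, 93.12.20.64/27, 93.12.20.96/27, 93.12.20.128/27, 93.12.20.160/27, 93.12.20.192/27, 93.12.20.224/27


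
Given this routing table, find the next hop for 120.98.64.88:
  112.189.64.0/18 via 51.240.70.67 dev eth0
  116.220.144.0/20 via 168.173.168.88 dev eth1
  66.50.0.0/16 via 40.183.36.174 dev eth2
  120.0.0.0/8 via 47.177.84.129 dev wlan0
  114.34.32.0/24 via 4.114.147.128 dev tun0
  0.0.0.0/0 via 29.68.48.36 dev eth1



Longest prefix match for 120.98.64.88:
  /18 112.189.64.0: no
  /20 116.220.144.0: no
  /16 66.50.0.0: no
  /8 120.0.0.0: MATCH
  /24 114.34.32.0: no
  /0 0.0.0.0: MATCH
Selected: next-hop 47.177.84.129 via wlan0 (matched /8)


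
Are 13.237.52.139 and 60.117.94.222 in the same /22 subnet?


Mask: 255.255.252.0
13.237.52.139 AND mask = 13.237.52.0
60.117.94.222 AND mask = 60.117.92.0
No, different subnets (13.237.52.0 vs 60.117.92.0)


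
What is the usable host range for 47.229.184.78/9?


Network: 47.128.0.0
Broadcast: 47.255.255.255
First usable = network + 1
Last usable = broadcast - 1
Range: 47.128.0.1 to 47.255.255.254


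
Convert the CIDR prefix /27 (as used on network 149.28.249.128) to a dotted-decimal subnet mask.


/27 means 27 network bits, 5 host bits
Binary: 11111111111111111111111111100000
Mask: 255.255.255.224


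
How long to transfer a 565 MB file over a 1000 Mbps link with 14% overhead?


Effective throughput = 1000 * (1 - 14/100) = 860 Mbps
File size in Mb = 565 * 8 = 4520 Mb
Time = 4520 / 860
Time = 5.2558 seconds


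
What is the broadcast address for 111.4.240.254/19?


Network: 111.4.224.0/19
Host bits = 13
Set all host bits to 1:
Broadcast: 111.4.255.255


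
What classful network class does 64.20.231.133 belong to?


First octet: 64
Binary: 01000000
0xxxxxxx -> Class A (1-126)
Class A, default mask 255.0.0.0 (/8)


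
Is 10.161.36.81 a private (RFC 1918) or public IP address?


RFC 1918 private ranges:
  10.0.0.0/8 (10.0.0.0 - 10.255.255.255)
  172.16.0.0/12 (172.16.0.0 - 172.31.255.255)
  192.168.0.0/16 (192.168.0.0 - 192.168.255.255)
Private (in 10.0.0.0/8)


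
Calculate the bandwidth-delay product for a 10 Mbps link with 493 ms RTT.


BDP = bandwidth * RTT
= 10 Mbps * 493 ms
= 10 * 1e6 * 493 / 1000 bits
= 4930000 bits
= 616250 bytes
= 601.8066 KB
BDP = 4930000 bits (616250 bytes)


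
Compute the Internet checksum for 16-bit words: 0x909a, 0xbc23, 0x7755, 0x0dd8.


Sum all words (with carry folding):
+ 0x909a = 0x909a
+ 0xbc23 = 0x4cbe
+ 0x7755 = 0xc413
+ 0x0dd8 = 0xd1eb
One's complement: ~0xd1eb
Checksum = 0x2e14


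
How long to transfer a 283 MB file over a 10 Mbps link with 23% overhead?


Effective throughput = 10 * (1 - 23/100) = 7.7 Mbps
File size in Mb = 283 * 8 = 2264 Mb
Time = 2264 / 7.7
Time = 294.026 seconds


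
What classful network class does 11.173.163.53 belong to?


First octet: 11
Binary: 00001011
0xxxxxxx -> Class A (1-126)
Class A, default mask 255.0.0.0 (/8)


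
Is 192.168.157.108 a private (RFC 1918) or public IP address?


RFC 1918 private ranges:
  10.0.0.0/8 (10.0.0.0 - 10.255.255.255)
  172.16.0.0/12 (172.16.0.0 - 172.31.255.255)
  192.168.0.0/16 (192.168.0.0 - 192.168.255.255)
Private (in 192.168.0.0/16)


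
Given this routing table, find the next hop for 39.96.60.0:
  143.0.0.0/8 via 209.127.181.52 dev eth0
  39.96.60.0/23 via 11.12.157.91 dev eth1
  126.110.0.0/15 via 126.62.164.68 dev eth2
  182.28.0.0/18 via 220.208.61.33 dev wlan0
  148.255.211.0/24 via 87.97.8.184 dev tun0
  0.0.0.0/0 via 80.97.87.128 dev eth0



Longest prefix match for 39.96.60.0:
  /8 143.0.0.0: no
  /23 39.96.60.0: MATCH
  /15 126.110.0.0: no
  /18 182.28.0.0: no
  /24 148.255.211.0: no
  /0 0.0.0.0: MATCH
Selected: next-hop 11.12.157.91 via eth1 (matched /23)


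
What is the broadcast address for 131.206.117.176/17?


Network: 131.206.0.0/17
Host bits = 15
Set all host bits to 1:
Broadcast: 131.206.127.255


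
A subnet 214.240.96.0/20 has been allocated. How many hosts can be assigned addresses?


Host bits = 32 - 20 = 12
Total addresses = 2^12 = 4096
Usable = total - 2 (network and broadcast)
Usable hosts: 4094


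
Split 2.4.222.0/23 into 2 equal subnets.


New prefix = 23 + 1 = 24
Each subnet has 256 addresses
  2.4.222.0/24
  2.4.223.0/24
Subnets: 2.4.222.0/24, 2.4.223.0/24


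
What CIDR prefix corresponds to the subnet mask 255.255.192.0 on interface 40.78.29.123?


Binary: 11111111.11111111.11000000.00000000
Count leading 1s
Prefix: /18


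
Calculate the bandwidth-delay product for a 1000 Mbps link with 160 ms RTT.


BDP = bandwidth * RTT
= 1000 Mbps * 160 ms
= 1000 * 1e6 * 160 / 1000 bits
= 160000000 bits
= 20000000 bytes
= 19531.25 KB
BDP = 160000000 bits (20000000 bytes)


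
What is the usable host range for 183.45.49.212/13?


Network: 183.40.0.0
Broadcast: 183.47.255.255
First usable = network + 1
Last usable = broadcast - 1
Range: 183.40.0.1 to 183.47.255.254


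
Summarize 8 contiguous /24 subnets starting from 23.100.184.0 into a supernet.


Original prefix: /24
Number of subnets: 8 = 2^3
New prefix = 24 - 3 = 21
Supernet: 23.100.184.0/21


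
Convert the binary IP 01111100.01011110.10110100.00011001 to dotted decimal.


01111100 = 124
01011110 = 94
10110100 = 180
00011001 = 25
IP: 124.94.180.25


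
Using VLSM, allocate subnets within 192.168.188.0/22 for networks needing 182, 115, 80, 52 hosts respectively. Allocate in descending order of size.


182 hosts -> /24 (254 usable): 192.168.188.0/24
115 hosts -> /25 (126 usable): 192.168.189.0/25
80 hosts -> /25 (126 usable): 192.168.189.128/25
52 hosts -> /26 (62 usable): 192.168.190.0/26
Allocation: 192.168.188.0/24 (182 hosts, 254 usable); 192.168.189.0/25 (115 hosts, 126 usable); 192.168.189.128/25 (80 hosts, 126 usable); 192.168.190.0/26 (52 hosts, 62 usable)


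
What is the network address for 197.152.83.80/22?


IP:   11000101.10011000.01010011.01010000
Mask: 11111111.11111111.11111100.00000000
AND operation:
Net:  11000101.10011000.01010000.00000000
Network: 197.152.80.0/22


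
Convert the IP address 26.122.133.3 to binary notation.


26 = 00011010
122 = 01111010
133 = 10000101
3 = 00000011
Binary: 00011010.01111010.10000101.00000011


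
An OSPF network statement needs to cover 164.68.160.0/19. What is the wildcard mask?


Subnet mask: 255.255.224.0
Wildcard = 255.255.255.255 - subnet mask
255 - 255 = 0
255 - 255 = 0
255 - 224 = 31
255 - 0 = 255
Wildcard: 0.0.31.255


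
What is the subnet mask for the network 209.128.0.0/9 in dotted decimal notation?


/9 means 9 network bits, 23 host bits
Binary: 11111111100000000000000000000000
Mask: 255.128.0.0


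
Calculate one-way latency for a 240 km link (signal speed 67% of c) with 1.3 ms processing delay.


Speed = 0.67 * 3e5 km/s = 201000 km/s
Propagation delay = 240 / 201000 = 0.0012 s = 1.194 ms
Processing delay = 1.3 ms
Total one-way latency = 2.494 ms


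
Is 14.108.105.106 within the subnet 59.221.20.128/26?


Subnet network: 59.221.20.128
Test IP AND mask: 14.108.105.64
No, 14.108.105.106 is not in 59.221.20.128/26


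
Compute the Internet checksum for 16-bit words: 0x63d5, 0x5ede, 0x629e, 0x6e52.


Sum all words (with carry folding):
+ 0x63d5 = 0x63d5
+ 0x5ede = 0xc2b3
+ 0x629e = 0x2552
+ 0x6e52 = 0x93a4
One's complement: ~0x93a4
Checksum = 0x6c5b


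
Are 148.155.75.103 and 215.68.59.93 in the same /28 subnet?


Mask: 255.255.255.240
148.155.75.103 AND mask = 148.155.75.96
215.68.59.93 AND mask = 215.68.59.80
No, different subnets (148.155.75.96 vs 215.68.59.80)


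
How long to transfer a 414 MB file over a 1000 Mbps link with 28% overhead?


Effective throughput = 1000 * (1 - 28/100) = 720 Mbps
File size in Mb = 414 * 8 = 3312 Mb
Time = 3312 / 720
Time = 4.6 seconds


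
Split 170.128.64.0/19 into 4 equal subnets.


New prefix = 19 + 2 = 21
Each subnet has 2048 addresses
  170.128.64.0/21
  170.128.72.0/21
  170.128.80.0/21
  170.128.88.0/21
Subnets: 170.128.64.0/21, 170.128.72.0/21, 170.128.80.0/21, 170.128.88.0/21


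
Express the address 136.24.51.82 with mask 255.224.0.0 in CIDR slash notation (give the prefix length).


Binary: 11111111.11100000.00000000.00000000
Count leading 1s
Prefix: /11


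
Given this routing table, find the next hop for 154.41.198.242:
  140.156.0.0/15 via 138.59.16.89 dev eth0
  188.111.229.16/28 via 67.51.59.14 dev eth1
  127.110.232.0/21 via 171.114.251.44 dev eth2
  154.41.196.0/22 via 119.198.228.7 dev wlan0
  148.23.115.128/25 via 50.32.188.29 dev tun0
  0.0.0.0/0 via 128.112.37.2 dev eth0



Longest prefix match for 154.41.198.242:
  /15 140.156.0.0: no
  /28 188.111.229.16: no
  /21 127.110.232.0: no
  /22 154.41.196.0: MATCH
  /25 148.23.115.128: no
  /0 0.0.0.0: MATCH
Selected: next-hop 119.198.228.7 via wlan0 (matched /22)


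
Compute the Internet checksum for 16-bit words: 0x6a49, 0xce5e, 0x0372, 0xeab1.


Sum all words (with carry folding):
+ 0x6a49 = 0x6a49
+ 0xce5e = 0x38a8
+ 0x0372 = 0x3c1a
+ 0xeab1 = 0x26cc
One's complement: ~0x26cc
Checksum = 0xd933


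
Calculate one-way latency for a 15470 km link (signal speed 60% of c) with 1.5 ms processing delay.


Speed = 0.6 * 3e5 km/s = 180000 km/s
Propagation delay = 15470 / 180000 = 0.0859 s = 85.9444 ms
Processing delay = 1.5 ms
Total one-way latency = 87.4444 ms


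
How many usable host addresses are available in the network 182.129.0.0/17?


Host bits = 32 - 17 = 15
Total addresses = 2^15 = 32768
Usable = total - 2 (network and broadcast)
Usable hosts: 32766


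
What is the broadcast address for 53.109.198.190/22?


Network: 53.109.196.0/22
Host bits = 10
Set all host bits to 1:
Broadcast: 53.109.199.255


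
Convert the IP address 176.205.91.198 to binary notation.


176 = 10110000
205 = 11001101
91 = 01011011
198 = 11000110
Binary: 10110000.11001101.01011011.11000110


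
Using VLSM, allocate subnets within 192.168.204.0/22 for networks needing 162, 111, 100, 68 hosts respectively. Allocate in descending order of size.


162 hosts -> /24 (254 usable): 192.168.204.0/24
111 hosts -> /25 (126 usable): 192.168.205.0/25
100 hosts -> /25 (126 usable): 192.168.205.128/25
68 hosts -> /25 (126 usable): 192.168.206.0/25
Allocation: 192.168.204.0/24 (162 hosts, 254 usable); 192.168.205.0/25 (111 hosts, 126 usable); 192.168.205.128/25 (100 hosts, 126 usable); 192.168.206.0/25 (68 hosts, 126 usable)


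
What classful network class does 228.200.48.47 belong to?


First octet: 228
Binary: 11100100
1110xxxx -> Class D (224-239)
Class D (multicast), default mask N/A


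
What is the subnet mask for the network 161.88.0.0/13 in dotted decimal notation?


/13 means 13 network bits, 19 host bits
Binary: 11111111111110000000000000000000
Mask: 255.248.0.0


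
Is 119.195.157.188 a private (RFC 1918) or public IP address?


RFC 1918 private ranges:
  10.0.0.0/8 (10.0.0.0 - 10.255.255.255)
  172.16.0.0/12 (172.16.0.0 - 172.31.255.255)
  192.168.0.0/16 (192.168.0.0 - 192.168.255.255)
Public (not in any RFC 1918 range)


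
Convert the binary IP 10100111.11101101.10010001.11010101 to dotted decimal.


10100111 = 167
11101101 = 237
10010001 = 145
11010101 = 213
IP: 167.237.145.213


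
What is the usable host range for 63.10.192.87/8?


Network: 63.0.0.0
Broadcast: 63.255.255.255
First usable = network + 1
Last usable = broadcast - 1
Range: 63.0.0.1 to 63.255.255.254


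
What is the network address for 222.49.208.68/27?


IP:   11011110.00110001.11010000.01000100
Mask: 11111111.11111111.11111111.11100000
AND operation:
Net:  11011110.00110001.11010000.01000000
Network: 222.49.208.64/27


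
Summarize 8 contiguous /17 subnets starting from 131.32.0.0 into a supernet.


Original prefix: /17
Number of subnets: 8 = 2^3
New prefix = 17 - 3 = 14
Supernet: 131.32.0.0/14


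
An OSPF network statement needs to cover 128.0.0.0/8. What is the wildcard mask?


Subnet mask: 255.0.0.0
Wildcard = 255.255.255.255 - subnet mask
255 - 255 = 0
255 - 0 = 255
255 - 0 = 255
255 - 0 = 255
Wildcard: 0.255.255.255


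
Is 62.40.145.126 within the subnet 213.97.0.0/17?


Subnet network: 213.97.0.0
Test IP AND mask: 62.40.128.0
No, 62.40.145.126 is not in 213.97.0.0/17


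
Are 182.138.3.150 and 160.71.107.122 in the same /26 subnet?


Mask: 255.255.255.192
182.138.3.150 AND mask = 182.138.3.128
160.71.107.122 AND mask = 160.71.107.64
No, different subnets (182.138.3.128 vs 160.71.107.64)


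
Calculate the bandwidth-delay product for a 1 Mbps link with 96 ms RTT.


BDP = bandwidth * RTT
= 1 Mbps * 96 ms
= 1 * 1e6 * 96 / 1000 bits
= 96000 bits
= 12000 bytes
= 11.7188 KB
BDP = 96000 bits (12000 bytes)


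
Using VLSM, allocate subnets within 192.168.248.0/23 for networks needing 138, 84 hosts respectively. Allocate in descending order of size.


138 hosts -> /24 (254 usable): 192.168.248.0/24
84 hosts -> /25 (126 usable): 192.168.249.0/25
Allocation: 192.168.248.0/24 (138 hosts, 254 usable); 192.168.249.0/25 (84 hosts, 126 usable)


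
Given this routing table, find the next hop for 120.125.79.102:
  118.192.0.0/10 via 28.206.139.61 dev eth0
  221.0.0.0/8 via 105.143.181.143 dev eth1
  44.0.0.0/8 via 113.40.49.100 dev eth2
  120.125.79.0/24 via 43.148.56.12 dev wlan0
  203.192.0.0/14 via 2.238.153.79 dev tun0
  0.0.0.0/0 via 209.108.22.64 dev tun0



Longest prefix match for 120.125.79.102:
  /10 118.192.0.0: no
  /8 221.0.0.0: no
  /8 44.0.0.0: no
  /24 120.125.79.0: MATCH
  /14 203.192.0.0: no
  /0 0.0.0.0: MATCH
Selected: next-hop 43.148.56.12 via wlan0 (matched /24)


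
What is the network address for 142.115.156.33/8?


IP:   10001110.01110011.10011100.00100001
Mask: 11111111.00000000.00000000.00000000
AND operation:
Net:  10001110.00000000.00000000.00000000
Network: 142.0.0.0/8


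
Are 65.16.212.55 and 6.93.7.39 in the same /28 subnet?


Mask: 255.255.255.240
65.16.212.55 AND mask = 65.16.212.48
6.93.7.39 AND mask = 6.93.7.32
No, different subnets (65.16.212.48 vs 6.93.7.32)


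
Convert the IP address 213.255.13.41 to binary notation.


213 = 11010101
255 = 11111111
13 = 00001101
41 = 00101001
Binary: 11010101.11111111.00001101.00101001


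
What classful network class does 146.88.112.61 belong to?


First octet: 146
Binary: 10010010
10xxxxxx -> Class B (128-191)
Class B, default mask 255.255.0.0 (/16)


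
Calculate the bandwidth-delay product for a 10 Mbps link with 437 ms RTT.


BDP = bandwidth * RTT
= 10 Mbps * 437 ms
= 10 * 1e6 * 437 / 1000 bits
= 4370000 bits
= 546250 bytes
= 533.4473 KB
BDP = 4370000 bits (546250 bytes)


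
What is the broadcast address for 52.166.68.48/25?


Network: 52.166.68.0/25
Host bits = 7
Set all host bits to 1:
Broadcast: 52.166.68.127


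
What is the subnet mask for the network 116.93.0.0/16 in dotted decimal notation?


/16 means 16 network bits, 16 host bits
Binary: 11111111111111110000000000000000
Mask: 255.255.0.0


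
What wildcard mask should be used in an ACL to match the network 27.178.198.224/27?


Subnet mask: 255.255.255.224
Wildcard = 255.255.255.255 - subnet mask
255 - 255 = 0
255 - 255 = 0
255 - 255 = 0
255 - 224 = 31
Wildcard: 0.0.0.31


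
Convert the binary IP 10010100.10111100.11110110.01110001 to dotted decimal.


10010100 = 148
10111100 = 188
11110110 = 246
01110001 = 113
IP: 148.188.246.113


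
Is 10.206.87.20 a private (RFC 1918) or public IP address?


RFC 1918 private ranges:
  10.0.0.0/8 (10.0.0.0 - 10.255.255.255)
  172.16.0.0/12 (172.16.0.0 - 172.31.255.255)
  192.168.0.0/16 (192.168.0.0 - 192.168.255.255)
Private (in 10.0.0.0/8)


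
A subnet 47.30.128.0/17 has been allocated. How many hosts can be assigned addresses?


Host bits = 32 - 17 = 15
Total addresses = 2^15 = 32768
Usable = total - 2 (network and broadcast)
Usable hosts: 32766


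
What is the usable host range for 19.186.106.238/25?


Network: 19.186.106.128
Broadcast: 19.186.106.255
First usable = network + 1
Last usable = broadcast - 1
Range: 19.186.106.129 to 19.186.106.254


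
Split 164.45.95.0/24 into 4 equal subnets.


New prefix = 24 + 2 = 26
Each subnet has 64 addresses
  164.45.95.0/26
  164.45.95.64/26
  164.45.95.128/26
  164.45.95.192/26
Subnets: 164.45.95.0/26, 164.45.95.64/26, 164.45.95.128/26, 164.45.95.192/26


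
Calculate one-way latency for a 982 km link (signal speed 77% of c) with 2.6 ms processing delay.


Speed = 0.77 * 3e5 km/s = 231000 km/s
Propagation delay = 982 / 231000 = 0.0043 s = 4.2511 ms
Processing delay = 2.6 ms
Total one-way latency = 6.8511 ms


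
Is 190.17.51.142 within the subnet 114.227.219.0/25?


Subnet network: 114.227.219.0
Test IP AND mask: 190.17.51.128
No, 190.17.51.142 is not in 114.227.219.0/25


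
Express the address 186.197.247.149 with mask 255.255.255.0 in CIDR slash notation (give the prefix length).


Binary: 11111111.11111111.11111111.00000000
Count leading 1s
Prefix: /24


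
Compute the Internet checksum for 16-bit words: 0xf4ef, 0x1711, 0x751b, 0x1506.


Sum all words (with carry folding):
+ 0xf4ef = 0xf4ef
+ 0x1711 = 0x0c01
+ 0x751b = 0x811c
+ 0x1506 = 0x9622
One's complement: ~0x9622
Checksum = 0x69dd


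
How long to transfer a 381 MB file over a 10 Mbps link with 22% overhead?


Effective throughput = 10 * (1 - 22/100) = 7.8 Mbps
File size in Mb = 381 * 8 = 3048 Mb
Time = 3048 / 7.8
Time = 390.7692 seconds


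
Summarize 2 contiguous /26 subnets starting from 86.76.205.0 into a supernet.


Original prefix: /26
Number of subnets: 2 = 2^1
New prefix = 26 - 1 = 25
Supernet: 86.76.205.0/25


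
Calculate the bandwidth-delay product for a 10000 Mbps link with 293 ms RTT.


BDP = bandwidth * RTT
= 10000 Mbps * 293 ms
= 10000 * 1e6 * 293 / 1000 bits
= 2930000000 bits
= 366250000 bytes
= 357666.0156 KB
BDP = 2930000000 bits (366250000 bytes)


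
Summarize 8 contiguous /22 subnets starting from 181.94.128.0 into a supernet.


Original prefix: /22
Number of subnets: 8 = 2^3
New prefix = 22 - 3 = 19
Supernet: 181.94.128.0/19


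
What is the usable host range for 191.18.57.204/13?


Network: 191.16.0.0
Broadcast: 191.23.255.255
First usable = network + 1
Last usable = broadcast - 1
Range: 191.16.0.1 to 191.23.255.254


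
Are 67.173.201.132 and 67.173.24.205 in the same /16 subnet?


Mask: 255.255.0.0
67.173.201.132 AND mask = 67.173.0.0
67.173.24.205 AND mask = 67.173.0.0
Yes, same subnet (67.173.0.0)


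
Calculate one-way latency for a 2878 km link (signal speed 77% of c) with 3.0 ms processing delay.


Speed = 0.77 * 3e5 km/s = 231000 km/s
Propagation delay = 2878 / 231000 = 0.0125 s = 12.4589 ms
Processing delay = 3.0 ms
Total one-way latency = 15.4589 ms


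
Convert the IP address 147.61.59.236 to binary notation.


147 = 10010011
61 = 00111101
59 = 00111011
236 = 11101100
Binary: 10010011.00111101.00111011.11101100


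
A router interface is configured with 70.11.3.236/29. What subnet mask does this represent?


/29 means 29 network bits, 3 host bits
Binary: 11111111111111111111111111111000
Mask: 255.255.255.248


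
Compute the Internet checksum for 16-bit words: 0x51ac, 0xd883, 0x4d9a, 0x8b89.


Sum all words (with carry folding):
+ 0x51ac = 0x51ac
+ 0xd883 = 0x2a30
+ 0x4d9a = 0x77ca
+ 0x8b89 = 0x0354
One's complement: ~0x0354
Checksum = 0xfcab


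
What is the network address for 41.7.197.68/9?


IP:   00101001.00000111.11000101.01000100
Mask: 11111111.10000000.00000000.00000000
AND operation:
Net:  00101001.00000000.00000000.00000000
Network: 41.0.0.0/9


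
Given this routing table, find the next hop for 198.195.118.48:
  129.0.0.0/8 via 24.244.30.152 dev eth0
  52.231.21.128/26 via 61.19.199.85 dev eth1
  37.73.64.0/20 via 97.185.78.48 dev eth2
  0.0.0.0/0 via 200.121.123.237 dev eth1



Longest prefix match for 198.195.118.48:
  /8 129.0.0.0: no
  /26 52.231.21.128: no
  /20 37.73.64.0: no
  /0 0.0.0.0: MATCH
Selected: next-hop 200.121.123.237 via eth1 (matched /0)


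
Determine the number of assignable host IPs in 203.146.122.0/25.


Host bits = 32 - 25 = 7
Total addresses = 2^7 = 128
Usable = total - 2 (network and broadcast)
Usable hosts: 126


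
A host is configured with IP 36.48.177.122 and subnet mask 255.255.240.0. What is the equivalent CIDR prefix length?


Binary: 11111111.11111111.11110000.00000000
Count leading 1s
Prefix: /20


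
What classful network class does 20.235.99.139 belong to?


First octet: 20
Binary: 00010100
0xxxxxxx -> Class A (1-126)
Class A, default mask 255.0.0.0 (/8)


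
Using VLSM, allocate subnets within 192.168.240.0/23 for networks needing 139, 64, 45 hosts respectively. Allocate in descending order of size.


139 hosts -> /24 (254 usable): 192.168.240.0/24
64 hosts -> /25 (126 usable): 192.168.241.0/25
45 hosts -> /26 (62 usable): 192.168.241.128/26
Allocation: 192.168.240.0/24 (139 hosts, 254 usable); 192.168.241.0/25 (64 hosts, 126 usable); 192.168.241.128/26 (45 hosts, 62 usable)


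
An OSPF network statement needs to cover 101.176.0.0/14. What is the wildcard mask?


Subnet mask: 255.252.0.0
Wildcard = 255.255.255.255 - subnet mask
255 - 255 = 0
255 - 252 = 3
255 - 0 = 255
255 - 0 = 255
Wildcard: 0.3.255.255


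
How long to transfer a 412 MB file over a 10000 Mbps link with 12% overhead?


Effective throughput = 10000 * (1 - 12/100) = 8800 Mbps
File size in Mb = 412 * 8 = 3296 Mb
Time = 3296 / 8800
Time = 0.3745 seconds


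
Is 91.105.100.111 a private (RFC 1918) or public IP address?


RFC 1918 private ranges:
  10.0.0.0/8 (10.0.0.0 - 10.255.255.255)
  172.16.0.0/12 (172.16.0.0 - 172.31.255.255)
  192.168.0.0/16 (192.168.0.0 - 192.168.255.255)
Public (not in any RFC 1918 range)


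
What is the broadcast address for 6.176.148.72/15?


Network: 6.176.0.0/15
Host bits = 17
Set all host bits to 1:
Broadcast: 6.177.255.255


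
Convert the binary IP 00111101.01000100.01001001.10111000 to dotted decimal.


00111101 = 61
01000100 = 68
01001001 = 73
10111000 = 184
IP: 61.68.73.184


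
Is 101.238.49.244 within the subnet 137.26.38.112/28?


Subnet network: 137.26.38.112
Test IP AND mask: 101.238.49.240
No, 101.238.49.244 is not in 137.26.38.112/28


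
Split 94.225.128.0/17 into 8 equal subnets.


New prefix = 17 + 3 = 20
Each subnet has 4096 addresses
  94.225.128.0/20
  94.225.144.0/20
  94.225.160.0/20
  94.225.176.0/20
  94.225.192.0/20
  94.225.208.0/20
  94.225.224.0/20
  94.225.240.0/20
Subnets: 94.225.128.0/20, 94.225.144.0/20, 94.225.160.0/20, 94.225.176.0/20, 94.225.192.0/20, 94.225.208.0/20, 94.225.224.0/20, 94.225.240.0/20


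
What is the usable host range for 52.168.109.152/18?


Network: 52.168.64.0
Broadcast: 52.168.127.255
First usable = network + 1
Last usable = broadcast - 1
Range: 52.168.64.1 to 52.168.127.254


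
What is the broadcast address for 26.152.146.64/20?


Network: 26.152.144.0/20
Host bits = 12
Set all host bits to 1:
Broadcast: 26.152.159.255


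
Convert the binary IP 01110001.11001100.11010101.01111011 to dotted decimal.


01110001 = 113
11001100 = 204
11010101 = 213
01111011 = 123
IP: 113.204.213.123


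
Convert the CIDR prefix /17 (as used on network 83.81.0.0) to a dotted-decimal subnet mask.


/17 means 17 network bits, 15 host bits
Binary: 11111111111111111000000000000000
Mask: 255.255.128.0


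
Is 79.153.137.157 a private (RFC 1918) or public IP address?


RFC 1918 private ranges:
  10.0.0.0/8 (10.0.0.0 - 10.255.255.255)
  172.16.0.0/12 (172.16.0.0 - 172.31.255.255)
  192.168.0.0/16 (192.168.0.0 - 192.168.255.255)
Public (not in any RFC 1918 range)


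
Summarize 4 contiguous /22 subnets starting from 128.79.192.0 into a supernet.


Original prefix: /22
Number of subnets: 4 = 2^2
New prefix = 22 - 2 = 20
Supernet: 128.79.192.0/20


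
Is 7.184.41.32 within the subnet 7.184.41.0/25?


Subnet network: 7.184.41.0
Test IP AND mask: 7.184.41.0
Yes, 7.184.41.32 is in 7.184.41.0/25


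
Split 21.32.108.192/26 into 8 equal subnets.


New prefix = 26 + 3 = 29
Each subnet has 8 addresses
  21.32.108.192/29
  21.32.108.200/29
  21.32.108.208/29
  21.32.108.216/29
  21.32.108.224/29
  21.32.108.232/29
  21.32.108.240/29
  21.32.108.248/29
Subnets: 21.32.108.192/29, 21.32.108.200/29, 21.32.108.208/29, 21.32.108.216/29, 21.32.108.224/29, 21.32.108.232/29, 21.32.108.240/29, 21.32.108.248/29


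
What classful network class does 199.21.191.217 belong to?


First octet: 199
Binary: 11000111
110xxxxx -> Class C (192-223)
Class C, default mask 255.255.255.0 (/24)


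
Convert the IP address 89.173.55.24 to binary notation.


89 = 01011001
173 = 10101101
55 = 00110111
24 = 00011000
Binary: 01011001.10101101.00110111.00011000


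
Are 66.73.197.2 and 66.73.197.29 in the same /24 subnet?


Mask: 255.255.255.0
66.73.197.2 AND mask = 66.73.197.0
66.73.197.29 AND mask = 66.73.197.0
Yes, same subnet (66.73.197.0)


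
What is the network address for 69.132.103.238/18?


IP:   01000101.10000100.01100111.11101110
Mask: 11111111.11111111.11000000.00000000
AND operation:
Net:  01000101.10000100.01000000.00000000
Network: 69.132.64.0/18


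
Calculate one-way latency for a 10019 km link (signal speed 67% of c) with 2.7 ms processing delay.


Speed = 0.67 * 3e5 km/s = 201000 km/s
Propagation delay = 10019 / 201000 = 0.0498 s = 49.8458 ms
Processing delay = 2.7 ms
Total one-way latency = 52.5458 ms


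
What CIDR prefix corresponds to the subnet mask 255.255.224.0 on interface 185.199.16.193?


Binary: 11111111.11111111.11100000.00000000
Count leading 1s
Prefix: /19


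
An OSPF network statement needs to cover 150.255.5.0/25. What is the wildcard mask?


Subnet mask: 255.255.255.128
Wildcard = 255.255.255.255 - subnet mask
255 - 255 = 0
255 - 255 = 0
255 - 255 = 0
255 - 128 = 127
Wildcard: 0.0.0.127


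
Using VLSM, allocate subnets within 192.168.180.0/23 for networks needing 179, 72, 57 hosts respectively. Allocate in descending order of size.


179 hosts -> /24 (254 usable): 192.168.180.0/24
72 hosts -> /25 (126 usable): 192.168.181.0/25
57 hosts -> /26 (62 usable): 192.168.181.128/26
Allocation: 192.168.180.0/24 (179 hosts, 254 usable); 192.168.181.0/25 (72 hosts, 126 usable); 192.168.181.128/26 (57 hosts, 62 usable)


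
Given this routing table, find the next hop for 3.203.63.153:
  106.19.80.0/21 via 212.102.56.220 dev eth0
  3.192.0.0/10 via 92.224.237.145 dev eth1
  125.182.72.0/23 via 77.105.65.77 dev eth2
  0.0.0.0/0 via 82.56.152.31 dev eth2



Longest prefix match for 3.203.63.153:
  /21 106.19.80.0: no
  /10 3.192.0.0: MATCH
  /23 125.182.72.0: no
  /0 0.0.0.0: MATCH
Selected: next-hop 92.224.237.145 via eth1 (matched /10)


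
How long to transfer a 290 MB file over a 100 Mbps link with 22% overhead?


Effective throughput = 100 * (1 - 22/100) = 78 Mbps
File size in Mb = 290 * 8 = 2320 Mb
Time = 2320 / 78
Time = 29.7436 seconds


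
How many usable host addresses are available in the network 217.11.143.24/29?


Host bits = 32 - 29 = 3
Total addresses = 2^3 = 8
Usable = total - 2 (network and broadcast)
Usable hosts: 6


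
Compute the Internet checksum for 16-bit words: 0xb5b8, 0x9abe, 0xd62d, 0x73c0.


Sum all words (with carry folding):
+ 0xb5b8 = 0xb5b8
+ 0x9abe = 0x5077
+ 0xd62d = 0x26a5
+ 0x73c0 = 0x9a65
One's complement: ~0x9a65
Checksum = 0x659a


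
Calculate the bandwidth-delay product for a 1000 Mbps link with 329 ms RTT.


BDP = bandwidth * RTT
= 1000 Mbps * 329 ms
= 1000 * 1e6 * 329 / 1000 bits
= 329000000 bits
= 41125000 bytes
= 40161.1328 KB
BDP = 329000000 bits (41125000 bytes)


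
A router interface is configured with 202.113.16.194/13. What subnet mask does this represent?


/13 means 13 network bits, 19 host bits
Binary: 11111111111110000000000000000000
Mask: 255.248.0.0
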